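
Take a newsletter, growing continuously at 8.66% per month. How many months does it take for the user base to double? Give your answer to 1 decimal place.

doubling time = ln(2) / |r| = 0.69315 / 0.0866

doubling time ≈ 8.0 months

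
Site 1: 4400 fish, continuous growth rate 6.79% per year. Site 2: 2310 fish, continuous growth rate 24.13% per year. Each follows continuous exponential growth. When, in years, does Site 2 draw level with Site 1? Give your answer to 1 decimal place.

t ≈ 3.7 years

4400·e^(0.0679t) = 2310·e^(0.2413t)
4400/2310 = e^((0.2413 − 0.0679)t) → ln(1.90476) = 0.1734·t
t = 0.64436 / 0.1734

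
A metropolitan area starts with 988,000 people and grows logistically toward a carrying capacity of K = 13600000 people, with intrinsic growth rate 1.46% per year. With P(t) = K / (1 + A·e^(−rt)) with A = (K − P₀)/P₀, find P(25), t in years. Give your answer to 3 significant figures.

A = (13600000 − 988000)/988000 = 12.76518
P(25) = 13600000 / (1 + 12.76518·e^(−0.0146·25)) = 13600000 / (1 + 12.76518·0.694197)
= 13600000 / 9.86155 ≈ 1379094.01

≈ 1,380,000 people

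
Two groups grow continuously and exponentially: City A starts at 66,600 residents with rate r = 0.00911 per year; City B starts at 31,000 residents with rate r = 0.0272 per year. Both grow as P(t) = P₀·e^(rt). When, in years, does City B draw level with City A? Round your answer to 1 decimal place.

66600·e^(0.00911t) = 31000·e^(0.0272t)
66600/31000 = e^((0.0272 − 0.00911)t) → ln(2.14839) = 0.01809·t
t = 0.76472 / 0.01809

t ≈ 42.3 years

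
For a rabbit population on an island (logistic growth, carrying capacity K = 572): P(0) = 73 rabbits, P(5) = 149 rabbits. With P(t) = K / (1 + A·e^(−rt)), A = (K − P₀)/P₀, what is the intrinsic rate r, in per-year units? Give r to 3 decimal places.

A = (572 − 73)/73 = 6.83562
149 = 572/(1 + 6.83562·e^(−r·5)) → e^(−5r) = (3.83893 − 1)/6.83562 = 0.415314
r = −ln(0.415314)/5 = 0.87872/5

r ≈ 0.176 per year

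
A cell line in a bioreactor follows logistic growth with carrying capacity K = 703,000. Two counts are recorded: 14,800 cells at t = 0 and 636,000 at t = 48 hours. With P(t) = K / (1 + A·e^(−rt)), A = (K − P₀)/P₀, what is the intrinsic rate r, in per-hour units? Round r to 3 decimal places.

r ≈ 0.127 per hour

A = (703000 − 14800)/14800 = 46.5
636000 = 703000/(1 + 46.5·e^(−r·48)) → e^(−48r) = (1.10535 − 1)/46.5 = 0.002266
r = −ln(0.002266)/48 = 6.08996/48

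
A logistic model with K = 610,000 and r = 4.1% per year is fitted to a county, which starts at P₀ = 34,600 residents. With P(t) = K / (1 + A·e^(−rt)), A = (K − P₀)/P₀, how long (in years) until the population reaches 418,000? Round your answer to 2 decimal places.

A = (610000 − 34600)/34600 = 16.63006
418000 = 610000/(1 + 16.63006·e^(−0.041t)) → 1 + 16.63006·e^(−0.041t) = 1.45933
e^(−0.041t) = 0.02762 → t = ln(36.20502)/0.041 = 3.5892/0.041

t ≈ 87.54 years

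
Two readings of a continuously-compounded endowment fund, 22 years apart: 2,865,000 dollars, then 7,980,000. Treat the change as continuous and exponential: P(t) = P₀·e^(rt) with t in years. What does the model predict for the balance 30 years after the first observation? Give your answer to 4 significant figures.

≈ 11,580,000 dollars

r = ln(7980000/2865000) / 22 ≈ 0.046562 per year
P(30) = 2865000 · e^(0.046562·30) = 2865000 · 4.04252 ≈ 11581819.86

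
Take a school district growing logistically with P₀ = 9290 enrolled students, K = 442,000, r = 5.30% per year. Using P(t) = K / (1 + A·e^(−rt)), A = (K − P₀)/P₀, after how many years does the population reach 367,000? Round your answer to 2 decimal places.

t ≈ 102.43 years

A = (442000 − 9290)/9290 = 46.57804
367000 = 442000/(1 + 46.57804·e^(−0.053t)) → 1 + 46.57804·e^(−0.053t) = 1.20436
e^(−0.053t) = 0.004387 → t = ln(227.92188)/0.053 = 5.429/0.053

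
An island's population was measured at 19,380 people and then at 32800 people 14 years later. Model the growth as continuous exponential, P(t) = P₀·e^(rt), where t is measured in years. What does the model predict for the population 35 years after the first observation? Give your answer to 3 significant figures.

≈ 72,200 people

r = ln(32800/19380) / 14 ≈ 0.037585 per year
P(35) = 19380 · e^(0.037585·35) = 19380 · 3.72649 ≈ 72219.41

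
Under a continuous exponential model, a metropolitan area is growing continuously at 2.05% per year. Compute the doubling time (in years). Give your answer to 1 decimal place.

doubling time ≈ 33.8 years

doubling time = ln(2) / |r| = 0.69315 / 0.0205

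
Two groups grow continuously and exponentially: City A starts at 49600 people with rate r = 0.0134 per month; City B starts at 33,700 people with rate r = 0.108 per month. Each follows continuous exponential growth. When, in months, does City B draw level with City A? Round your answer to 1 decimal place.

49600·e^(0.0134t) = 33700·e^(0.108t)
49600/33700 = e^((0.108 − 0.0134)t) → ln(1.47181) = 0.0946·t
t = 0.38649 / 0.0946

t ≈ 4.1 months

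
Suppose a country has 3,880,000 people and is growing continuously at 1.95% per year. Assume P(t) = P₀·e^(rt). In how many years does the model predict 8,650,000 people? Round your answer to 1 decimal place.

8650000 = 3880000 · e^(0.0195·t)
t = ln(8650000/3880000) / 0.0195 = ln(2.22938) / 0.0195 = 0.80172 / 0.0195

t ≈ 41.1 years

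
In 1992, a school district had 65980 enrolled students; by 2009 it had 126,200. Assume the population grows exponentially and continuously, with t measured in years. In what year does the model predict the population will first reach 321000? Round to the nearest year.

r = ln(126200/65980) / 17 = 0.64852/17 ≈ 0.038148 per year
t = ln(321000/65980) / r = 1.58209/0.038148 ≈ 41.47 years after 1992

year 2033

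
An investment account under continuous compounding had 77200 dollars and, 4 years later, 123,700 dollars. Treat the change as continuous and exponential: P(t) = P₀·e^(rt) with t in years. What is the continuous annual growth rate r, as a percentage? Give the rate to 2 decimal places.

123700 = 77200 · e^(r·4)
e^(4r) = 123700/77200 = 1.60233
r = ln(1.60233) / 4 = 0.47146 / 4

r ≈ 11.79% per year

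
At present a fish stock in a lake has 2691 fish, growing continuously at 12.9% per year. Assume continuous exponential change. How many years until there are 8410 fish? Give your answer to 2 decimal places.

t ≈ 8.83 years

8410 = 2691 · e^(0.129·t)
t = ln(8410/2691) / 0.129 = ln(3.12523) / 0.129 = 1.13951 / 0.129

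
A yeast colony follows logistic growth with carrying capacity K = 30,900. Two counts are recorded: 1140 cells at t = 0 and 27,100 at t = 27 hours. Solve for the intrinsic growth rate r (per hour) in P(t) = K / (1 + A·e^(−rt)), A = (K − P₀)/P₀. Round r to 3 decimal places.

r ≈ 0.194 per hour

A = (30900 − 1140)/1140 = 26.10526
27100 = 30900/(1 + 26.10526·e^(−r·27)) → e^(−27r) = (1.14022 − 1)/26.10526 = 0.005371
r = −ln(0.005371)/27 = 5.22667/27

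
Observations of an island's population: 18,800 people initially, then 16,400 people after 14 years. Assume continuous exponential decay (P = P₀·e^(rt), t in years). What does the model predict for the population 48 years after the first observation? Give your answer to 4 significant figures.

≈ 11,770 people

r = ln(16400/18800) / 14 ≈ -0.009755 per year
P(48) = 18800 · e^(-0.009755·48) = 18800 · 0.62609 ≈ 11770.52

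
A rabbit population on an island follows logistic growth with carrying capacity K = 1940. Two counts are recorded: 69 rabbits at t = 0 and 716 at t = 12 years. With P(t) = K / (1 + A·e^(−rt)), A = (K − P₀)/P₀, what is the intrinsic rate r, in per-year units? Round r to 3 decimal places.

r ≈ 0.230 per year

A = (1940 − 69)/69 = 27.11594
716 = 1940/(1 + 27.11594·e^(−r·12)) → e^(−12r) = (2.7095 − 1)/27.11594 = 0.063044
r = −ln(0.063044)/12 = 2.76392/12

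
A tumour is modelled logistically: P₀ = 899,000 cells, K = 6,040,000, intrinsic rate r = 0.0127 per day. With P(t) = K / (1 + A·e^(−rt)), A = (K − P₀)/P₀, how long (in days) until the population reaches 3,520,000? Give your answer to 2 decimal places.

t ≈ 163.62 days

A = (6040000 − 899000)/899000 = 5.71858
3520000 = 6040000/(1 + 5.71858·e^(−0.0127t)) → 1 + 5.71858·e^(−0.0127t) = 1.71591
e^(−0.0127t) = 0.12519 → t = ln(7.98785)/0.0127 = 2.07792/0.0127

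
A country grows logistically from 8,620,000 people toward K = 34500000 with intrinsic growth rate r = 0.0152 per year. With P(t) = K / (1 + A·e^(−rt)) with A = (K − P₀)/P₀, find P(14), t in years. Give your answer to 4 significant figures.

≈ 10,070,000 people

A = (34500000 − 8620000)/8620000 = 3.00232
P(14) = 34500000 / (1 + 3.00232·e^(−0.0152·14)) = 34500000 / (1 + 3.00232·0.808318)
= 34500000 / 3.42683 ≈ 10067617.03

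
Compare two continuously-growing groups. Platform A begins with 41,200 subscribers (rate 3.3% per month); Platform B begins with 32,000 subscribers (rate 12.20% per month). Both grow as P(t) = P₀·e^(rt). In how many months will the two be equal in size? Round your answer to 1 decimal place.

41200·e^(0.033t) = 32000·e^(0.122t)
41200/32000 = e^((0.122 − 0.033)t) → ln(1.2875) = 0.089·t
t = 0.2527 / 0.089

t ≈ 2.8 months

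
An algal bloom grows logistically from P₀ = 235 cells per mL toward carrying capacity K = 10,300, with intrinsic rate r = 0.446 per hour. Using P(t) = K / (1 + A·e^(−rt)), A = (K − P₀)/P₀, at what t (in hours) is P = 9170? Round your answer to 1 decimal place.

t ≈ 13.1 hours

A = (10300 − 235)/235 = 42.82979
9170 = 10300/(1 + 42.82979·e^(−0.446t)) → 1 + 42.82979·e^(−0.446t) = 1.12323
e^(−0.446t) = 0.002877 → t = ln(347.56562)/0.446 = 5.85095/0.446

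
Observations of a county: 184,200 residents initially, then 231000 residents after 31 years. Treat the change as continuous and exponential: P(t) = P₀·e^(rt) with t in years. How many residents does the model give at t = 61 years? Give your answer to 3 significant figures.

r = ln(231000/184200) / 31 ≈ 0.007303 per year
P(61) = 184200 · e^(0.007303·61) = 184200 · 1.56125 ≈ 287582.63

≈ 288,000 residents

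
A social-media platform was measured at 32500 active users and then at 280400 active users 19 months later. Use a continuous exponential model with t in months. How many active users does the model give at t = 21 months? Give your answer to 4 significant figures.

r = ln(280400/32500) / 19 ≈ 0.11342 per month
P(21) = 32500 · e^(0.11342·21) = 32500 · 10.82455 ≈ 351797.89

≈ 351,800 active users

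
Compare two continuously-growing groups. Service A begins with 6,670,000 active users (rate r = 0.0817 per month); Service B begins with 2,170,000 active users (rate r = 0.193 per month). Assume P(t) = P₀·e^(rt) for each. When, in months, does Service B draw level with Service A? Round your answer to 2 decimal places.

6670000·e^(0.0817t) = 2170000·e^(0.193t)
6670000/2170000 = e^((0.193 − 0.0817)t) → ln(3.07373) = 0.1113·t
t = 1.12289 / 0.1113

t ≈ 10.09 months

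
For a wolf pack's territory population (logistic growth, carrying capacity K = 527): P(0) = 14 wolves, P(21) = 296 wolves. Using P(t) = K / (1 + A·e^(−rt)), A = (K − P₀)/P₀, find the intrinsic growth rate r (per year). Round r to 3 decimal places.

r ≈ 0.183 per year

A = (527 − 14)/14 = 36.64286
296 = 527/(1 + 36.64286·e^(−r·21)) → e^(−21r) = (1.78041 − 1)/36.64286 = 0.021298
r = −ln(0.021298)/21 = 3.84916/21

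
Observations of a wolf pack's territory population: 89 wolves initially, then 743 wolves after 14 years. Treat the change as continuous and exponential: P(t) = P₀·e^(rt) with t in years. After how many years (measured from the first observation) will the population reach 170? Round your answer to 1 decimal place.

t ≈ 4.3 years

r = ln(743/89) / 14 ≈ 0.151576 per year
t = ln(170/89) / r = 0.64716 / 0.151576 ≈ 4.27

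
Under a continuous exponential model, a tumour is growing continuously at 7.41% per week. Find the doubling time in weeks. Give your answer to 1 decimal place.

doubling time = ln(2) / |r| = 0.69315 / 0.0741

doubling time ≈ 9.4 weeks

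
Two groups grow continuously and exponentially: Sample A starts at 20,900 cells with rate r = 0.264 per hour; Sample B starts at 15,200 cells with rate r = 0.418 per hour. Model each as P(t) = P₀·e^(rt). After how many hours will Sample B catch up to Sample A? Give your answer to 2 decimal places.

t ≈ 2.07 hours

20900·e^(0.264t) = 15200·e^(0.418t)
20900/15200 = e^((0.418 − 0.264)t) → ln(1.375) = 0.154·t
t = 0.31845 / 0.154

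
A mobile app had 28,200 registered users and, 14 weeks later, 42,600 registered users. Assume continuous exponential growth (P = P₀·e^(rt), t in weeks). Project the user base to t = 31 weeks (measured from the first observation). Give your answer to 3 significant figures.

r = ln(42600/28200) / 14 ≈ 0.029467 per week
P(31) = 28200 · e^(0.029467·31) = 28200 · 2.49294 ≈ 70301.02

≈ 70,300 registered users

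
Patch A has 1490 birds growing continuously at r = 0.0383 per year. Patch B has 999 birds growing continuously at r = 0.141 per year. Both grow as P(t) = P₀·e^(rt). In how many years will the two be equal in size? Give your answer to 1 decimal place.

1490·e^(0.0383t) = 999·e^(0.141t)
1490/999 = e^((0.141 − 0.0383)t) → ln(1.49149) = 0.1027·t
t = 0.39978 / 0.1027

t ≈ 3.9 years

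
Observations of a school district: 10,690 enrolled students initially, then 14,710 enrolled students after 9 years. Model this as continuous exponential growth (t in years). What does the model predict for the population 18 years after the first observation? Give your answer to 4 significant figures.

≈ 20,240 enrolled students

r = ln(14710/10690) / 9 ≈ 0.035469 per year
P(18) = 10690 · e^(0.035469·18) = 10690 · 1.89352 ≈ 20241.73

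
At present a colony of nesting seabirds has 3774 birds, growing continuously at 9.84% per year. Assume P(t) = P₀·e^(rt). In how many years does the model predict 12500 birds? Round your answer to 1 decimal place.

t ≈ 12.2 years

12500 = 3774 · e^(0.0984·t)
t = ln(12500/3774) / 0.0984 = ln(3.31214) / 0.0984 = 1.19759 / 0.0984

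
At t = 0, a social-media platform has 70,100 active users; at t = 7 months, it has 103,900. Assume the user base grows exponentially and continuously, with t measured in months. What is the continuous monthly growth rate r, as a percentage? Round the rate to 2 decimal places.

r ≈ 5.62% per month

103900 = 70100 · e^(r·7)
e^(7r) = 103900/70100 = 1.48217
r = ln(1.48217) / 7 = 0.39351 / 7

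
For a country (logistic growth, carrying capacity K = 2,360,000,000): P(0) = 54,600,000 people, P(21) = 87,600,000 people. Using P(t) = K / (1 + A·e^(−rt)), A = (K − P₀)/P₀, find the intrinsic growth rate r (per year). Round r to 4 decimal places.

A = (2360000000 − 54600000)/54600000 = 42.22344
87600000 = 2360000000/(1 + 42.22344·e^(−r·21)) → e^(−21r) = (26.94064 − 1)/42.22344 = 0.614366
r = −ln(0.614366)/21 = 0.48716/21

r ≈ 0.0232 per year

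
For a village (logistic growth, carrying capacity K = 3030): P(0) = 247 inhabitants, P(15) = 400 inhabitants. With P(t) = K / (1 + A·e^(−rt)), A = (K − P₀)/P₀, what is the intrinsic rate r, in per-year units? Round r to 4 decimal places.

r ≈ 0.0359 per year

A = (3030 − 247)/247 = 11.26721
400 = 3030/(1 + 11.26721·e^(−r·15)) → e^(−15r) = (7.575 − 1)/11.26721 = 0.583552
r = −ln(0.583552)/15 = 0.53862/15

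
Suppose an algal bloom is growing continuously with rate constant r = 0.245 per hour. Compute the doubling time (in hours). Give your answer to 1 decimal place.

doubling time = ln(2) / |r| = 0.69315 / 0.245

doubling time ≈ 2.8 hours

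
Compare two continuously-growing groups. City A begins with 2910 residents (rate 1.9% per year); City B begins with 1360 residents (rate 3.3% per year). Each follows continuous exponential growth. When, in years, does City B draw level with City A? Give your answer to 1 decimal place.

t ≈ 54.3 years

2910·e^(0.019t) = 1360·e^(0.033t)
2910/1360 = e^((0.033 − 0.019)t) → ln(2.13971) = 0.014·t
t = 0.76067 / 0.014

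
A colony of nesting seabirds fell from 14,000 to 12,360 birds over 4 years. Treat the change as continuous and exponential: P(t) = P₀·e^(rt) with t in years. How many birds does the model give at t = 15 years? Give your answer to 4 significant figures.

r = ln(12360/14000) / 4 ≈ -0.031148 per year
P(15) = 14000 · e^(-0.031148·15) = 14000 · 0.62674 ≈ 8774.39

≈ 8,774 birds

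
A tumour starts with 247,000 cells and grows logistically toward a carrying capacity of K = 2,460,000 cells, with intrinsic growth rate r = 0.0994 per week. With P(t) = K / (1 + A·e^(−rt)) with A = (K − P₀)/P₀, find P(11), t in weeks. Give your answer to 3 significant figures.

A = (2460000 − 247000)/247000 = 8.95951
P(11) = 2460000 / (1 + 8.95951·e^(−0.0994·11)) = 2460000 / (1 + 8.95951·0.335075)
= 2460000 / 4.00211 ≈ 614675.47

≈ 615,000 cells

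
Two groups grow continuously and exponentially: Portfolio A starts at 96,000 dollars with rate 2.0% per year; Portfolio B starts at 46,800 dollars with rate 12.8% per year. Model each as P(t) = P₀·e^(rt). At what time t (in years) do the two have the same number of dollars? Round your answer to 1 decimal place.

t ≈ 6.7 years

96000·e^(0.02t) = 46800·e^(0.128t)
96000/46800 = e^((0.128 − 0.02)t) → ln(2.05128) = 0.108·t
t = 0.71846 / 0.108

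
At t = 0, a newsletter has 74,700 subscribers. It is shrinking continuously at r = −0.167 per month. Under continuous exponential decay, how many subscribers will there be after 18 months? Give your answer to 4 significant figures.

≈ 3,697 subscribers

P(18) = 74700 · e^(-0.167·18) = 74700 · e^(-3.006)
= 74700 · 0.04949 ≈ 3696.85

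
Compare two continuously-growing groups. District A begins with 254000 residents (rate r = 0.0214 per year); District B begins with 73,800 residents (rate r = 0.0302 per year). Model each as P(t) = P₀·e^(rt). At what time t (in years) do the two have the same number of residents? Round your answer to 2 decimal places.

254000·e^(0.0214t) = 73800·e^(0.0302t)
254000/73800 = e^((0.0302 − 0.0214)t) → ln(3.44173) = 0.0088·t
t = 1.23598 / 0.0088

t ≈ 140.45 years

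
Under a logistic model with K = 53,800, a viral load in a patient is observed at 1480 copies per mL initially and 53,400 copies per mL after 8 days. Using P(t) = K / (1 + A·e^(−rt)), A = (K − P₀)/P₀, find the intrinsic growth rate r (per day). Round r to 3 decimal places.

r ≈ 1.057 per day

A = (53800 − 1480)/1480 = 35.35135
53400 = 53800/(1 + 35.35135·e^(−r·8)) → e^(−8r) = (1.00749 − 1)/35.35135 = 0.000212
r = −ln(0.000212)/8 = 8.45944/8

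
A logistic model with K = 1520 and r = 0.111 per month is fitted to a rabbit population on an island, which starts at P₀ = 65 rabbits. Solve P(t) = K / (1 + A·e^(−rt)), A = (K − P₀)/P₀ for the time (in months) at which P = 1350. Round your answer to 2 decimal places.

A = (1520 − 65)/65 = 22.38462
1350 = 1520/(1 + 22.38462·e^(−0.111t)) → 1 + 22.38462·e^(−0.111t) = 1.12593
e^(−0.111t) = 0.005626 → t = ln(177.76018)/0.111 = 5.18044/0.111

t ≈ 46.67 months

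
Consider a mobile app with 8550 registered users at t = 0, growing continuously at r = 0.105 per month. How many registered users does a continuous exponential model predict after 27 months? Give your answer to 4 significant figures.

P(27) = 8550 · e^(0.105·27) = 8550 · e^(2.835)
= 8550 · 17.0304 ≈ 145609.92

≈ 145,600 registered users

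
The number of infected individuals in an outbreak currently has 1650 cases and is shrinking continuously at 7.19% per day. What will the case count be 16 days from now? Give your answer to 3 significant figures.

P(16) = 1650 · e^(-0.0719·16) = 1650 · e^(-1.1504)
= 1650 · 0.31651 ≈ 522.24

≈ 522 cases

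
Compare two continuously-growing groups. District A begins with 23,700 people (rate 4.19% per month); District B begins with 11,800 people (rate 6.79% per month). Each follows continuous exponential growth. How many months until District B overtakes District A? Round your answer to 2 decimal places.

t ≈ 26.82 months

23700·e^(0.0419t) = 11800·e^(0.0679t)
23700/11800 = e^((0.0679 − 0.0419)t) → ln(2.00847) = 0.026·t
t = 0.69738 / 0.026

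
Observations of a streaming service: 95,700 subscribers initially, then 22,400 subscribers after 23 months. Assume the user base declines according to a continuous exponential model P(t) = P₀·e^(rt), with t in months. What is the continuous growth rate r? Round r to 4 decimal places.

r ≈ -0.0631 per month

22400 = 95700 · e^(r·23)
e^(23r) = 22400/95700 = 0.23406
r = ln(0.23406) / 23 = -1.45216 / 23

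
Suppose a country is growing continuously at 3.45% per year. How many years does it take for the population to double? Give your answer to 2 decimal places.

doubling time = ln(2) / |r| = 0.69315 / 0.0345

doubling time ≈ 20.09 years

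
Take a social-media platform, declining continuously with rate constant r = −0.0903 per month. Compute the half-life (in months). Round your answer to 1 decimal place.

half-life ≈ 7.7 months

half-life = ln(2) / |r| = 0.69315 / 0.0903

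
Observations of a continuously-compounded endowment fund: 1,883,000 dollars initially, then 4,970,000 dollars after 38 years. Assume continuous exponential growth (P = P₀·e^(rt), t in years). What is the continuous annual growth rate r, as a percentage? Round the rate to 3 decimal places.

r ≈ 2.554% per year

4970000 = 1883000 · e^(r·38)
e^(38r) = 4970000/1883000 = 2.63941
r = ln(2.63941) / 38 = 0.97055 / 38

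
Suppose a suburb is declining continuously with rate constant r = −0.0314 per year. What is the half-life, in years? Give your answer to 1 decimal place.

half-life ≈ 22.1 years

half-life = ln(2) / |r| = 0.69315 / 0.0314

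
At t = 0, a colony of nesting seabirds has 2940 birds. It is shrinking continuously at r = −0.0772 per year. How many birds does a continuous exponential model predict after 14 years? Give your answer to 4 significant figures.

≈ 997.6 birds

P(14) = 2940 · e^(-0.0772·14) = 2940 · e^(-1.0808)
= 2940 · 0.33932 ≈ 997.61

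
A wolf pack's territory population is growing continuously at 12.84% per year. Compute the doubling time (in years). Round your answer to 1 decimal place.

doubling time ≈ 5.4 years

doubling time = ln(2) / |r| = 0.69315 / 0.1284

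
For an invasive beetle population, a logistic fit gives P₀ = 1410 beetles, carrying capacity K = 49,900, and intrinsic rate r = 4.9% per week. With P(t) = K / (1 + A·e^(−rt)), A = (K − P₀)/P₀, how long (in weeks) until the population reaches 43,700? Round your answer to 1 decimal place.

A = (49900 − 1410)/1410 = 34.39007
43700 = 49900/(1 + 34.39007·e^(−0.049t)) → 1 + 34.39007·e^(−0.049t) = 1.14188
e^(−0.049t) = 0.004126 → t = ln(242.39453)/0.049 = 5.49057/0.049

t ≈ 112.1 weeks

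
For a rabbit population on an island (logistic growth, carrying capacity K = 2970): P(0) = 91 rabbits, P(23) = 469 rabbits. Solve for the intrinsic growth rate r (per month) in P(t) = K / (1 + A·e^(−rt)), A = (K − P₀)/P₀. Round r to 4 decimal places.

r ≈ 0.0774 per month

A = (2970 − 91)/91 = 31.63736
469 = 2970/(1 + 31.63736·e^(−r·23)) → e^(−23r) = (6.33262 − 1)/31.63736 = 0.168555
r = −ln(0.168555)/23 = 1.7805/23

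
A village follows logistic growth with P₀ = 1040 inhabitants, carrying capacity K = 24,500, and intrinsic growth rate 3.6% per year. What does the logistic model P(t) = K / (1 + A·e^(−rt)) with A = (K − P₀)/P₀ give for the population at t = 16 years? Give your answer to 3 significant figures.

A = (24500 − 1040)/1040 = 22.55769
P(16) = 24500 / (1 + 22.55769·e^(−0.036·16)) = 24500 / (1 + 22.55769·0.562142)
= 24500 / 13.68064 ≈ 1790.85

≈ 1,790 inhabitants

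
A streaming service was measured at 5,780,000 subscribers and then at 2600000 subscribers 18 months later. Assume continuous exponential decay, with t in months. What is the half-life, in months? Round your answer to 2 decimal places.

r = ln(2600000/5780000) / 18 = ln(0.44983) / 18 ≈ -0.044383 per month
half-life = ln 2 / |r| = 0.69315 / 0.044383

half-life ≈ 15.62 months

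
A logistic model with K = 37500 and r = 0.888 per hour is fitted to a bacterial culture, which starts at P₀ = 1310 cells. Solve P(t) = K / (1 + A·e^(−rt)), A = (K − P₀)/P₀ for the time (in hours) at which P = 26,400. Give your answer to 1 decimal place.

t ≈ 4.7 hours

A = (37500 − 1310)/1310 = 27.62595
26400 = 37500/(1 + 27.62595·e^(−0.888t)) → 1 + 27.62595·e^(−0.888t) = 1.42045
e^(−0.888t) = 0.01522 → t = ln(65.70497)/0.888 = 4.18517/0.888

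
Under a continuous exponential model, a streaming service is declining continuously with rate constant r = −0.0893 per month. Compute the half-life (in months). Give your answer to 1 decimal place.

half-life = ln(2) / |r| = 0.69315 / 0.0893

half-life ≈ 7.8 months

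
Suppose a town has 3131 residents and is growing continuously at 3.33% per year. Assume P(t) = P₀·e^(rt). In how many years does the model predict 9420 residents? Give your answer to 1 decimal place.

t ≈ 33.1 years

9420 = 3131 · e^(0.0333·t)
t = ln(9420/3131) / 0.0333 = ln(3.00862) / 0.0333 = 1.10148 / 0.0333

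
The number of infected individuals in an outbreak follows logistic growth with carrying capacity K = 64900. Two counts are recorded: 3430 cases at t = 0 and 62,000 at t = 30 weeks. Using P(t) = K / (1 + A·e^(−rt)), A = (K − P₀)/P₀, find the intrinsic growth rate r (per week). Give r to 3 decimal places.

A = (64900 − 3430)/3430 = 17.92128
62000 = 64900/(1 + 17.92128·e^(−r·30)) → e^(−30r) = (1.04677 − 1)/17.92128 = 0.00261
r = −ln(0.00261)/30 = 5.94841/30

r ≈ 0.198 per week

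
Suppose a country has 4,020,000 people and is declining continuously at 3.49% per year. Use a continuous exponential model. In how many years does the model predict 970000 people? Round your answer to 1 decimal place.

t ≈ 40.7 years

970000 = 4020000 · e^(-0.0349·t)
t = ln(970000/4020000) / -0.0349 = ln(0.24129) / -0.0349 = -1.42174 / -0.0349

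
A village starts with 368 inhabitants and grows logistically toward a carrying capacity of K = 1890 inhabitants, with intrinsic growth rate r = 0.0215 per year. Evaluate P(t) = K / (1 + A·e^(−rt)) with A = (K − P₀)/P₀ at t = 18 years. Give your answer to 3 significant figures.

≈ 496 inhabitants

A = (1890 − 368)/368 = 4.13587
P(18) = 1890 / (1 + 4.13587·e^(−0.0215·18)) = 1890 / (1 + 4.13587·0.679091)
= 1890 / 3.80863 ≈ 496.24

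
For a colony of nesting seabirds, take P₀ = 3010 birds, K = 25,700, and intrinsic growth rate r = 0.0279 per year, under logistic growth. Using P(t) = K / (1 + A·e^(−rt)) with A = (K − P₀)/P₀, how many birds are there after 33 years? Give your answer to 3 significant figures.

A = (25700 − 3010)/3010 = 7.53821
P(33) = 25700 / (1 + 7.53821·e^(−0.0279·33)) = 25700 / (1 + 7.53821·0.39824)
= 25700 / 4.00202 ≈ 6421.76

≈ 6,420 birds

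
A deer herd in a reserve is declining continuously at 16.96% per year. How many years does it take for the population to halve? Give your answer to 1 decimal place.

half-life = ln(2) / |r| = 0.69315 / 0.1696

half-life ≈ 4.1 years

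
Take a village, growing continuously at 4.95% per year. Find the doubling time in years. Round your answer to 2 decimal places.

doubling time = ln(2) / |r| = 0.69315 / 0.0495

doubling time ≈ 14.00 years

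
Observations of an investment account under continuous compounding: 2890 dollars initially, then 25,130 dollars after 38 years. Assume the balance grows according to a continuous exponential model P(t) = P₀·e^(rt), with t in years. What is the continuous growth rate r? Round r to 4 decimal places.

25130 = 2890 · e^(r·38)
e^(38r) = 25130/2890 = 8.6955
r = ln(8.6955) / 38 = 2.16281 / 38

r ≈ 0.0569 per year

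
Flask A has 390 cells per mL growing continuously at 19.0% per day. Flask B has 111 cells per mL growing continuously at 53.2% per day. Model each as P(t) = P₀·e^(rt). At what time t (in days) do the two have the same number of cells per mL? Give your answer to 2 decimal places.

t ≈ 3.67 days

390·e^(0.19t) = 111·e^(0.532t)
390/111 = e^((0.532 − 0.19)t) → ln(3.51351) = 0.342·t
t = 1.25662 / 0.342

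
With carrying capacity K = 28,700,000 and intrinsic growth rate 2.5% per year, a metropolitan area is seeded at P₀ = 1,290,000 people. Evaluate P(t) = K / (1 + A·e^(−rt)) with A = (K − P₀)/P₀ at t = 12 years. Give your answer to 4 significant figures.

A = (28700000 − 1290000)/1290000 = 21.24806
P(12) = 28700000 / (1 + 21.24806·e^(−0.025·12)) = 28700000 / (1 + 21.24806·0.740818)
= 28700000 / 16.74095 ≈ 1714358.95

≈ 1,714,000 people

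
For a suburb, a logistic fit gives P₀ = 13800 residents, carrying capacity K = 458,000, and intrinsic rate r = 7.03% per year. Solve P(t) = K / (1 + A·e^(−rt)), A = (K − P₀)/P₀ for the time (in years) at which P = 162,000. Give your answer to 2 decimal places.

A = (458000 − 13800)/13800 = 32.18841
162000 = 458000/(1 + 32.18841·e^(−0.0703t)) → 1 + 32.18841·e^(−0.0703t) = 2.82716
e^(−0.0703t) = 0.056765 → t = ln(17.61663)/0.0703 = 2.86884/0.0703

t ≈ 40.81 years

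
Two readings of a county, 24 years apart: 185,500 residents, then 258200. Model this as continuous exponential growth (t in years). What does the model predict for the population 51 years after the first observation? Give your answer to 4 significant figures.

≈ 374,600 residents

r = ln(258200/185500) / 24 ≈ 0.013778 per year
P(51) = 185500 · e^(0.013778·51) = 185500 · 2.01919 ≈ 374558.88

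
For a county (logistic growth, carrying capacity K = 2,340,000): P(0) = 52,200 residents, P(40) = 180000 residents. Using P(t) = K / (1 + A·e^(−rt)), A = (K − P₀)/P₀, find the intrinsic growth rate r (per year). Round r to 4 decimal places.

A = (2340000 − 52200)/52200 = 43.82759
180000 = 2340000/(1 + 43.82759·e^(−r·40)) → e^(−40r) = (13 − 1)/43.82759 = 0.2738
r = −ln(0.2738)/40 = 1.29536/40

r ≈ 0.0324 per year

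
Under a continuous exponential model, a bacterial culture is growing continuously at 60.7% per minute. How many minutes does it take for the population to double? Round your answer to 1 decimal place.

doubling time ≈ 1.1 minutes

doubling time = ln(2) / |r| = 0.69315 / 0.607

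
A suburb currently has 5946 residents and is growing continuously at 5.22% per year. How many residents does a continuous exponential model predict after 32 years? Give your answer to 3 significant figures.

≈ 31,600 residents

P(32) = 5946 · e^(0.0522·32) = 5946 · e^(1.6704)
= 5946 · 5.31429 ≈ 31598.79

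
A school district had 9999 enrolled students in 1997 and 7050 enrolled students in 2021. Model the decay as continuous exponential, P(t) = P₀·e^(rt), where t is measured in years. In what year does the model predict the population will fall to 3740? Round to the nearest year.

year 2065

r = ln(7050/9999) / 24 = -0.34946/24 ≈ -0.014561 per year
t = ln(3740/9999) / r = -0.9834/-0.014561 ≈ 67.54 years after 1997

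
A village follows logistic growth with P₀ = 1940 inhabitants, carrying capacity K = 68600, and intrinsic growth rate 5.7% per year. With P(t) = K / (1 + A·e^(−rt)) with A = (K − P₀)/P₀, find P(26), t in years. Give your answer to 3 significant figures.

≈ 7,790 inhabitants

A = (68600 − 1940)/1940 = 34.36082
P(26) = 68600 / (1 + 34.36082·e^(−0.057·26)) = 68600 / (1 + 34.36082·0.227183)
= 68600 / 8.80619 ≈ 7789.97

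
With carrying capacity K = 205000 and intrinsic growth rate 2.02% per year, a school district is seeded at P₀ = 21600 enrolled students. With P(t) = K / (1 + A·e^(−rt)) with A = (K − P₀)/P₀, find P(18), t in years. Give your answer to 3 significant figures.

A = (205000 − 21600)/21600 = 8.49074
P(18) = 205000 / (1 + 8.49074·e^(−0.0202·18)) = 205000 / (1 + 8.49074·0.695169)
= 205000 / 6.9025 ≈ 29699.38

≈ 29,700 enrolled students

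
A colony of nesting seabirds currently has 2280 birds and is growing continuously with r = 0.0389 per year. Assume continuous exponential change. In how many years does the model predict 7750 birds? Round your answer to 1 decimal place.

t ≈ 31.5 years

7750 = 2280 · e^(0.0389·t)
t = ln(7750/2280) / 0.0389 = ln(3.39912) / 0.0389 = 1.22352 / 0.0389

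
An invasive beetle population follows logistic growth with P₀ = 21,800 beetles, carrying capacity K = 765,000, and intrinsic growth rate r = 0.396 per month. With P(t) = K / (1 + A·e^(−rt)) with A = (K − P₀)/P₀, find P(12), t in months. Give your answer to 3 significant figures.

A = (765000 − 21800)/21800 = 34.09174
P(12) = 765000 / (1 + 34.09174·e^(−0.396·12)) = 765000 / (1 + 34.09174·0.008634)
= 765000 / 1.29436 ≈ 591024.74

≈ 591,000 beetles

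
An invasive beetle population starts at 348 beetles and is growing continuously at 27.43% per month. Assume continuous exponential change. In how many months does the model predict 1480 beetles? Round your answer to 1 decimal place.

t ≈ 5.3 months

1480 = 348 · e^(0.2743·t)
t = ln(1480/348) / 0.2743 = ln(4.25287) / 0.2743 = 1.44759 / 0.2743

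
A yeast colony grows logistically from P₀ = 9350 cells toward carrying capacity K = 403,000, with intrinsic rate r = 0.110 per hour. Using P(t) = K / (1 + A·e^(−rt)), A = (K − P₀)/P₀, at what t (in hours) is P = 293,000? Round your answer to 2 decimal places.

A = (403000 − 9350)/9350 = 42.1016
293000 = 403000/(1 + 42.1016·e^(−0.11t)) → 1 + 42.1016·e^(−0.11t) = 1.37543
e^(−0.11t) = 0.008917 → t = ln(112.14336)/0.11 = 4.71978/0.11

t ≈ 42.91 hours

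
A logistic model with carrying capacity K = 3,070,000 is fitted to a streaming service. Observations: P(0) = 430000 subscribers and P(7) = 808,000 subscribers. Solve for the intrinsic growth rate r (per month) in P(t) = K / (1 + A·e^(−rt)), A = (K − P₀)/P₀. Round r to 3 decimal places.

A = (3070000 − 430000)/430000 = 6.13953
808000 = 3070000/(1 + 6.13953·e^(−r·7)) → e^(−7r) = (3.7995 − 1)/6.13953 = 0.45598
r = −ln(0.45598)/7 = 0.78531/7

r ≈ 0.112 per month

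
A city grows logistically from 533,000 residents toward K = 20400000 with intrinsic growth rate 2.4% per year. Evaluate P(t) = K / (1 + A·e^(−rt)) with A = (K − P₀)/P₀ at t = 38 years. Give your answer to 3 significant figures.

≈ 1,280,000 residents

A = (20400000 − 533000)/533000 = 37.27392
P(38) = 20400000 / (1 + 37.27392·e^(−0.024·38)) = 20400000 / (1 + 37.27392·0.40172)
= 20400000 / 15.97368 ≈ 1277100.92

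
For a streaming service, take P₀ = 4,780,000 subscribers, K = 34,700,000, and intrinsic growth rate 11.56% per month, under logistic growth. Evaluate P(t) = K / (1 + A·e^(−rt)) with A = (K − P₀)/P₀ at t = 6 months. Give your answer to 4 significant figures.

≈ 8,405,000 subscribers

A = (34700000 − 4780000)/4780000 = 6.25941
P(6) = 34700000 / (1 + 6.25941·e^(−0.1156·6)) = 34700000 / (1 + 6.25941·0.499774)
= 34700000 / 4.12829 ≈ 8405416.76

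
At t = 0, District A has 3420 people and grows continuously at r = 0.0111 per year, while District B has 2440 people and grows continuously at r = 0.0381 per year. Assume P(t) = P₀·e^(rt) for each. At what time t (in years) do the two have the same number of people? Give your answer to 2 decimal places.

3420·e^(0.0111t) = 2440·e^(0.0381t)
3420/2440 = e^((0.0381 − 0.0111)t) → ln(1.40164) = 0.027·t
t = 0.33764 / 0.027

t ≈ 12.51 years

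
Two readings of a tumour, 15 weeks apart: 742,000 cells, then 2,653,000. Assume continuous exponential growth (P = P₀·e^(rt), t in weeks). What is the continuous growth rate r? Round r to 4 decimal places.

2653000 = 742000 · e^(r·15)
e^(15r) = 2653000/742000 = 3.57547
r = ln(3.57547) / 15 = 1.2741 / 15

r ≈ 0.0849 per week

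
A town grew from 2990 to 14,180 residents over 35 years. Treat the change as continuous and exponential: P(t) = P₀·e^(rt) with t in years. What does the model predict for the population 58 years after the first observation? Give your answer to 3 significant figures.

r = ln(14180/2990) / 35 ≈ 0.044473 per year
P(58) = 2990 · e^(0.044473·58) = 2990 · 13.18976 ≈ 39437.39

≈ 39,400 residents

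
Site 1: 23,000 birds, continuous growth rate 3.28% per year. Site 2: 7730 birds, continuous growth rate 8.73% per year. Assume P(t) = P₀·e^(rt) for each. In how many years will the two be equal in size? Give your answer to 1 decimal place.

t ≈ 20.0 years

23000·e^(0.0328t) = 7730·e^(0.0873t)
23000/7730 = e^((0.0873 − 0.0328)t) → ln(2.97542) = 0.0545·t
t = 1.09039 / 0.0545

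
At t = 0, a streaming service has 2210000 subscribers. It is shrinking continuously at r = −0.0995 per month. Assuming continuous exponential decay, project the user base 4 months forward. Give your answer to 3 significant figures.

P(4) = 2210000 · e^(-0.0995·4) = 2210000 · e^(-0.398)
= 2210000 · 0.67166 ≈ 1484373.08

≈ 1,480,000 subscribers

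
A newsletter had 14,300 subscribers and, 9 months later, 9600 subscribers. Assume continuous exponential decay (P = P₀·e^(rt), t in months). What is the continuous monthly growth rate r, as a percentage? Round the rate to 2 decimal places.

9600 = 14300 · e^(r·9)
e^(9r) = 9600/14300 = 0.67133
r = ln(0.67133) / 9 = -0.3985 / 9

r ≈ -4.43% per month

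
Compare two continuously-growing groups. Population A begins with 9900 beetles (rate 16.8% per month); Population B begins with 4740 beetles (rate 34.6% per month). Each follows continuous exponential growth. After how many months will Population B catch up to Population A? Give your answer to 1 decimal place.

9900·e^(0.168t) = 4740·e^(0.346t)
9900/4740 = e^((0.346 − 0.168)t) → ln(2.08861) = 0.178·t
t = 0.7365 / 0.178

t ≈ 4.1 months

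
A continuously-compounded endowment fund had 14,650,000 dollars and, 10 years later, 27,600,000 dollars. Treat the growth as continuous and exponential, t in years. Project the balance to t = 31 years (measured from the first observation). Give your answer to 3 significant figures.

≈ 104,000,000 dollars

r = ln(27600000/14650000) / 10 ≈ 0.063338 per year
P(31) = 14650000 · e^(0.063338·31) = 14650000 · 7.12396 ≈ 104366024.95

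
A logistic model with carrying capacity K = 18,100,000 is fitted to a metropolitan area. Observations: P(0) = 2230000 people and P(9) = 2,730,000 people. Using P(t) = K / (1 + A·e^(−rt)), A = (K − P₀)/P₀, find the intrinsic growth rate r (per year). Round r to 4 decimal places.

A = (18100000 − 2230000)/2230000 = 7.11659
2730000 = 18100000/(1 + 7.11659·e^(−r·9)) → e^(−9r) = (6.63004 − 1)/7.11659 = 0.791114
r = −ln(0.791114)/9 = 0.23431/9

r ≈ 0.0260 per year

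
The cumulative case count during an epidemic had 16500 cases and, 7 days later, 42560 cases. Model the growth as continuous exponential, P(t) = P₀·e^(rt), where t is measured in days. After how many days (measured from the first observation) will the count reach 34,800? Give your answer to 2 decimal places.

r = ln(42560/16500) / 7 ≈ 0.135365 per day
t = ln(34800/16500) / r = 0.74626 / 0.135365 ≈ 5.513

t ≈ 5.51 days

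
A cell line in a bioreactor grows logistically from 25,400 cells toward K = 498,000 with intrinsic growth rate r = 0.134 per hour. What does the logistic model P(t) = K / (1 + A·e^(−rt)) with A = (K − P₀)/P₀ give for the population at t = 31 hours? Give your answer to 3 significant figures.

≈ 385,000 cells

A = (498000 − 25400)/25400 = 18.6063
P(31) = 498000 / (1 + 18.6063·e^(−0.134·31)) = 498000 / (1 + 18.6063·0.015701)
= 498000 / 1.29215 ≈ 385405.21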